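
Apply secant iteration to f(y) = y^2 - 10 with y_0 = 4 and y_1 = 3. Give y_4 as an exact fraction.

3001/949

f(4) = 6, f(3) = -1. y_2 = 3 - (-1)·(3 - 4)/((-1) - 6) = 22/7.
f(3) = -1, f(22/7) = -6/49. y_3 = (22/7) - (-6/49)·((22/7) - 3)/((-6/49) - (-1)) = 136/43.
f(22/7) = -6/49, f(136/43) = 6/1849. y_4 = (136/43) - (6/1849)·((136/43) - (22/7))/((6/1849) - (-6/49)) = 3001/949.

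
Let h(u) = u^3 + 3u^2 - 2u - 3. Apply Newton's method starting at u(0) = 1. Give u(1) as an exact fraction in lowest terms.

h'(u) = 3u^2 + 6u - 2.
h(1) = -1, h'(1) = 7, so u(1) = 1 - (-1)/7 = 8/7.

8/7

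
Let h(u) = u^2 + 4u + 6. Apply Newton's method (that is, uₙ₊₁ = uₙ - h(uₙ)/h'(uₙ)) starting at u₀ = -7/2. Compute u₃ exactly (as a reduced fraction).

53665/13776

h'(u) = 2u + 4.
h(-7/2) = 17/4, h'(-7/2) = -3, so u₁ = (-7/2) - (17/4)/(-3) = -25/12.
h(-25/12) = 289/144, h'(-25/12) = -1/6, so u₂ = (-25/12) - (289/144)/(-1/6) = 239/24.
h(239/24) = 83521/576, h'(239/24) = 287/12, so u₃ = (239/24) - (83521/576)/(287/12) = 53665/13776.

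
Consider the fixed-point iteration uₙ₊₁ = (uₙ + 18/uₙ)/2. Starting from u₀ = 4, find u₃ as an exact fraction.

665857/156944

u₁ = (4 + 18/4)/2 = 17/4.
u₂ = (17/4 + 18/(17/4))/2 = 577/136.
u₃ = (577/136 + 18/(577/136))/2 = 665857/156944.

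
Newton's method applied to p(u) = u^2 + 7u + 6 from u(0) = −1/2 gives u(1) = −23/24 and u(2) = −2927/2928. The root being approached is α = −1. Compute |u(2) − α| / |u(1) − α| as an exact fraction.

u(1) − α = −23/24 − (−1) = −23/24 + 1 = 1/24, so |u(1) − α| = 1/24.
u(2) − α = −2927/2928 − (−1) = −2927/2928 + 1 = 1/2928, so |u(2) − α| = 1/2928.
Ratio = (1/2928) / (1/24) = 1/122.

1/122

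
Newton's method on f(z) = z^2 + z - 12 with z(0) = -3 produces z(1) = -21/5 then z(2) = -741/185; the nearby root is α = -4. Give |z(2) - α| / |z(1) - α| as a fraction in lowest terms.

z(1) - α = -21/5 - (-4) = -21/5 + 4 = -1/5, so |z(1) - α| = 1/5.
z(2) - α = -741/185 - (-4) = -741/185 + 4 = -1/185, so |z(2) - α| = 1/185.
Ratio = (1/185) / (1/5) = 1/37.

1/37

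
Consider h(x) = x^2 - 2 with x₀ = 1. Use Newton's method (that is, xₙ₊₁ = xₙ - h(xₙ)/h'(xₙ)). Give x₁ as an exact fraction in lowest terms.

3/2

h'(x) = 2x.
h(1) = -1, h'(1) = 2, so x₁ = 1 - (-1)/2 = 3/2.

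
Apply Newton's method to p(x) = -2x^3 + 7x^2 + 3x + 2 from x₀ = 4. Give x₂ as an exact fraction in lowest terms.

p'(x) = -6x^2 + 14x + 3.
p(4) = -2, p'(4) = -37, so x₁ = 4 - (-2)/(-37) = 146/37.
p(146/37) = -2500/50653, p'(146/37) = -48161/1369, so x₂ = (146/37) - (-2500/50653)/(-48161/1369) = 7029006/1781957.

7029006/1781957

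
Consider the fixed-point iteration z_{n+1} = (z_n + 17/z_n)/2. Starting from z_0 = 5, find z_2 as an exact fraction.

z_1 = (5 + 17/5)/2 = 21/5.
z_2 = (21/5 + 17/(21/5))/2 = 433/105.

433/105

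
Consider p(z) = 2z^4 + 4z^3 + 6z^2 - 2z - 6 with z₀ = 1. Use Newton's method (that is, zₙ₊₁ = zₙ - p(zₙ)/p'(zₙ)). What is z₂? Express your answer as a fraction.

161151/190865

p'(z) = 8z^3 + 12z^2 + 12z - 2.
p(1) = 4, p'(1) = 30, so z₁ = 1 - 4/30 = 13/15.
p(13/15) = 25592/50625, p'(13/15) = 76346/3375, so z₂ = (13/15) - (25592/50625)/(76346/3375) = 161151/190865.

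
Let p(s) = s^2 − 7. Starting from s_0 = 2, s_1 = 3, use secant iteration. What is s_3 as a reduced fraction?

37/14

p(2) = −3, p(3) = 2. s_2 = 3 − 2·(3 − 2)/(2 − (−3)) = 13/5.
p(3) = 2, p(13/5) = −6/25. s_3 = (13/5) − (−6/25)·((13/5) − 3)/((−6/25) − 2) = 37/14.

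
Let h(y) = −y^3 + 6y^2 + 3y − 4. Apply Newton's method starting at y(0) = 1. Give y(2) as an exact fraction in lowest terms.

164/261

h'(y) = −3y^2 + 12y + 3.
h(1) = 4, h'(1) = 12, so y(1) = 1 − 4/12 = 2/3.
h(2/3) = 10/27, h'(2/3) = 29/3, so y(2) = (2/3) − (10/27)/(29/3) = 164/261.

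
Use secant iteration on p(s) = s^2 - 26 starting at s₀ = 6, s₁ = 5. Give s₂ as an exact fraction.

56/11

p(6) = 10, p(5) = -1. s₂ = 5 - (-1)·(5 - 6)/((-1) - 10) = 56/11.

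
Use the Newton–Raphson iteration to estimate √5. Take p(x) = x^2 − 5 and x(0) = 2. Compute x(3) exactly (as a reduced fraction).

p'(x) = 2x.
p(2) = −1, p'(2) = 4, so x(1) = 2 − (−1)/4 = 9/4.
p(9/4) = 1/16, p'(9/4) = 9/2, so x(2) = (9/4) − (1/16)/(9/2) = 161/72.
p(161/72) = 1/5184, p'(161/72) = 161/36, so x(3) = (161/72) − (1/5184)/(161/36) = 51841/23184.

51841/23184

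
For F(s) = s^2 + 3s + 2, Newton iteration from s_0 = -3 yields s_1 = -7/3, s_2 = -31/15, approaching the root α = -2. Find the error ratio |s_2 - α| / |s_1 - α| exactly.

1/5

s_1 - α = -7/3 - (-2) = -7/3 + 2 = -1/3, so |s_1 - α| = 1/3.
s_2 - α = -31/15 - (-2) = -31/15 + 2 = -1/15, so |s_2 - α| = 1/15.
Ratio = (1/15) / (1/3) = 1/5.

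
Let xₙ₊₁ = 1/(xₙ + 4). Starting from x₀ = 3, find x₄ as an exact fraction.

x₁ = 1/(3 + 4) = 1/7.
x₂ = 1/(1/7 + 4) = 7/29.
x₃ = 1/(7/29 + 4) = 29/123.
x₄ = 1/(29/123 + 4) = 123/521.

123/521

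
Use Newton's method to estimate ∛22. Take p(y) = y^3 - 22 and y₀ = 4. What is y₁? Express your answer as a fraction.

25/8

p'(y) = 3y^2.
p(4) = 42, p'(4) = 48, so y₁ = 4 - 42/48 = 25/8.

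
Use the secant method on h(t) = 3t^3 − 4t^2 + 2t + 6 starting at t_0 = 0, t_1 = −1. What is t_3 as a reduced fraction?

−4/5

h(0) = 6, h(−1) = −3. t_2 = (−1) − (−3)·((−1) − 0)/((−3) − 6) = −2/3.
h(−1) = −3, h(−2/3) = 2. t_3 = (−2/3) − 2·((−2/3) − (−1))/(2 − (−3)) = −4/5.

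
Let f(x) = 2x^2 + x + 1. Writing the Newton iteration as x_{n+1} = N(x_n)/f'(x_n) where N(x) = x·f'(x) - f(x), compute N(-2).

7

f'(x) = 4x + 1.
N(x) = x·f'(x) - f(x) = x·(4x + 1) - (2x^2 + x + 1) = 2x^2 - 1.
N(-2) = 7.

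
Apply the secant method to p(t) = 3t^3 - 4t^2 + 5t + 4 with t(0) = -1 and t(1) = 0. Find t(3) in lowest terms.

p(-1) = -8, p(0) = 4. t(2) = 0 - 4·(0 - (-1))/(4 - (-8)) = -1/3.
p(0) = 4, p(-1/3) = 16/9. t(3) = (-1/3) - (16/9)·((-1/3) - 0)/((16/9) - 4) = -3/5.

-3/5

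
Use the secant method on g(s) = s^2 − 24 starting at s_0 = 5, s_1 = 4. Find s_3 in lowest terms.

49/10

g(5) = 1, g(4) = −8. s_2 = 4 − (−8)·(4 − 5)/((−8) − 1) = 44/9.
g(4) = −8, g(44/9) = −8/81. s_3 = (44/9) − (−8/81)·((44/9) − 4)/((−8/81) − (−8)) = 49/10.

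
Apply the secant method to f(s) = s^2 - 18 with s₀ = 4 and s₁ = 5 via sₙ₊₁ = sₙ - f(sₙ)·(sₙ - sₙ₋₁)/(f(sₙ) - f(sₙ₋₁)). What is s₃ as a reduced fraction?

f(4) = -2, f(5) = 7. s₂ = 5 - 7·(5 - 4)/(7 - (-2)) = 38/9.
f(5) = 7, f(38/9) = -14/81. s₃ = (38/9) - (-14/81)·((38/9) - 5)/((-14/81) - 7) = 352/83.

352/83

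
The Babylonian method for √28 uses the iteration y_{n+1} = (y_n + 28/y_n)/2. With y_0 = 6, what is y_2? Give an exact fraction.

y_1 = (6 + 28/6)/2 = 16/3.
y_2 = (16/3 + 28/(16/3))/2 = 127/24.

127/24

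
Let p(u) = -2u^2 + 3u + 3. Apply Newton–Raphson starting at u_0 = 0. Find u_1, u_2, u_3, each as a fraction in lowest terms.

p'(u) = -4u + 3.
p(0) = 3, p'(0) = 3, so u_1 = 0 - 3/3 = -1.
p(-1) = -2, p'(-1) = 7, so u_2 = (-1) - (-2)/7 = -5/7.
p(-5/7) = -8/49, p'(-5/7) = 41/7, so u_3 = (-5/7) - (-8/49)/(41/7) = -197/287.

u_1 = -1, u_2 = -5/7, u_3 = -197/287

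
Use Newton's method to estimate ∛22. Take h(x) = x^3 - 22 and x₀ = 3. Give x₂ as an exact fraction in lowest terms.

h'(x) = 3x^2.
h(3) = 5, h'(3) = 27, so x₁ = 3 - 5/27 = 76/27.
h(76/27) = 5950/19683, h'(76/27) = 5776/243, so x₂ = (76/27) - (5950/19683)/(5776/243) = 655489/233928.

655489/233928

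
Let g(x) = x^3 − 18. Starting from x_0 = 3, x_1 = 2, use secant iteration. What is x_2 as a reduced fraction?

g(3) = 9, g(2) = −10. x_2 = 2 − (−10)·(2 − 3)/((−10) − 9) = 48/19.

48/19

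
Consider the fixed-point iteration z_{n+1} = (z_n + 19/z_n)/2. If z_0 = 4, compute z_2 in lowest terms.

z_1 = (4 + 19/4)/2 = 35/8.
z_2 = (35/8 + 19/(35/8))/2 = 2441/560.

2441/560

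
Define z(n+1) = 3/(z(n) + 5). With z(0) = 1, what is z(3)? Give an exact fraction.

33/61

z(1) = 3/(1 + 5) = 1/2.
z(2) = 3/(1/2 + 5) = 6/11.
z(3) = 3/(6/11 + 5) = 33/61.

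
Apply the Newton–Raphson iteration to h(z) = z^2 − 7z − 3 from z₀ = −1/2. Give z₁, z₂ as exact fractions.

h'(z) = 2z − 7.
h(−1/2) = 3/4, h'(−1/2) = −8, so z₁ = (−1/2) − (3/4)/(−8) = −13/32.
h(−13/32) = 9/1024, h'(−13/32) = −125/16, so z₂ = (−13/32) − (9/1024)/(−125/16) = −3241/8000.

z₁ = −13/32, z₂ = −3241/8000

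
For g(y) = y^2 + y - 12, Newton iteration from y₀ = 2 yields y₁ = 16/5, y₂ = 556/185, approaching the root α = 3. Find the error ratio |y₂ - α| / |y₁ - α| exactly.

1/37

y₁ - α = 16/5 - 3 = 1/5, so |y₁ - α| = 1/5.
y₂ - α = 556/185 - 3 = 1/185, so |y₂ - α| = 1/185.
Ratio = (1/185) / (1/5) = 1/37.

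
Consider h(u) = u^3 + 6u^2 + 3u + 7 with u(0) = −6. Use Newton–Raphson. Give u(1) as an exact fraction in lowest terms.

−223/39

h'(u) = 3u^2 + 12u + 3.
h(−6) = −11, h'(−6) = 39, so u(1) = (−6) − (−11)/39 = −223/39.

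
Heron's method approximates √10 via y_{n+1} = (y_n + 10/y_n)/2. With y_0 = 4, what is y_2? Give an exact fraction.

y_1 = (4 + 10/4)/2 = 13/4.
y_2 = (13/4 + 10/(13/4))/2 = 329/104.

329/104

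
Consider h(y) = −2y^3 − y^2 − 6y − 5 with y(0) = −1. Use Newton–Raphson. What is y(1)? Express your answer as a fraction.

h'(y) = −6y^2 − 2y − 6.
h(−1) = 2, h'(−1) = −10, so y(1) = (−1) − 2/(−10) = −4/5.

−4/5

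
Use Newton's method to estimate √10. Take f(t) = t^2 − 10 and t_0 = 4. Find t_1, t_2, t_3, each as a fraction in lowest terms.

f'(t) = 2t.
f(4) = 6, f'(4) = 8, so t_1 = 4 − 6/8 = 13/4.
f(13/4) = 9/16, f'(13/4) = 13/2, so t_2 = (13/4) − (9/16)/(13/2) = 329/104.
f(329/104) = 81/10816, f'(329/104) = 329/52, so t_3 = (329/104) − (81/10816)/(329/52) = 216401/68432.

t_1 = 13/4, t_2 = 329/104, t_3 = 216401/68432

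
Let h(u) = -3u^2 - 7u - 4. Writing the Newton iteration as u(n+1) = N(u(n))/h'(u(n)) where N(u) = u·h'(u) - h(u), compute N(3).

h'(u) = -6u - 7.
N(u) = u·h'(u) - h(u) = u·(-6u - 7) - (-3u^2 - 7u - 4) = -3u^2 + 4.
N(3) = -23.

-23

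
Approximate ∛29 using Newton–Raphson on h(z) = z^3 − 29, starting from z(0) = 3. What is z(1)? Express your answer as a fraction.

83/27

h'(z) = 3z^2.
h(3) = −2, h'(3) = 27, so z(1) = 3 − (−2)/27 = 83/27.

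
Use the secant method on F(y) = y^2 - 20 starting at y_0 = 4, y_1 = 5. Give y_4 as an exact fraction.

F(4) = -4, F(5) = 5. y_2 = 5 - 5·(5 - 4)/(5 - (-4)) = 40/9.
F(5) = 5, F(40/9) = -20/81. y_3 = (40/9) - (-20/81)·((40/9) - 5)/((-20/81) - 5) = 76/17.
F(40/9) = -20/81, F(76/17) = -4/289. y_4 = (76/17) - (-4/289)·((76/17) - (40/9))/((-4/289) - (-20/81)) = 1525/341.

1525/341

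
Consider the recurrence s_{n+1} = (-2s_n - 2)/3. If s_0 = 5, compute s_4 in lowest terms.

2/3

s_1 = (-2·5 - 2)/3 = -4.
s_2 = (-2·(-4) - 2)/3 = 2.
s_3 = (-2·2 - 2)/3 = -2.
s_4 = (-2·(-2) - 2)/3 = 2/3.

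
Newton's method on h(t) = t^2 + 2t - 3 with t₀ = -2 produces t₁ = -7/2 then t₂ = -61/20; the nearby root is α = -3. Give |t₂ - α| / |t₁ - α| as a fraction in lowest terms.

t₁ - α = -7/2 - (-3) = -7/2 + 3 = -1/2, so |t₁ - α| = 1/2.
t₂ - α = -61/20 - (-3) = -61/20 + 3 = -1/20, so |t₂ - α| = 1/20.
Ratio = (1/20) / (1/2) = 1/10.

1/10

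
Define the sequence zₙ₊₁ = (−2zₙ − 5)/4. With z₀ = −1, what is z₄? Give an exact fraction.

z₁ = (−2·(−1) − 5)/4 = −3/4.
z₂ = (−2·(−3/4) − 5)/4 = −7/8.
z₃ = (−2·(−7/8) − 5)/4 = −13/16.
z₄ = (−2·(−13/16) − 5)/4 = −27/32.

−27/32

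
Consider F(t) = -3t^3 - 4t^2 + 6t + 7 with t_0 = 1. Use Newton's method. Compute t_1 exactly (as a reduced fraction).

17/11

F'(t) = -9t^2 - 8t + 6.
F(1) = 6, F'(1) = -11, so t_1 = 1 - 6/(-11) = 17/11.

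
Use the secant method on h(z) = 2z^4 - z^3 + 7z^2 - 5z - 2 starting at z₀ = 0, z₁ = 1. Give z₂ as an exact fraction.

2/3

h(0) = -2, h(1) = 1. z₂ = 1 - 1·(1 - 0)/(1 - (-2)) = 2/3.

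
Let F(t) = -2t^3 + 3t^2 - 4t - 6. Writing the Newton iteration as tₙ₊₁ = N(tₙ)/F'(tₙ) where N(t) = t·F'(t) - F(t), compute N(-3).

141

F'(t) = -6t^2 + 6t - 4.
N(t) = t·F'(t) - F(t) = t·(-6t^2 + 6t - 4) - (-2t^3 + 3t^2 - 4t - 6) = -4t^3 + 3t^2 + 6.
N(-3) = 141.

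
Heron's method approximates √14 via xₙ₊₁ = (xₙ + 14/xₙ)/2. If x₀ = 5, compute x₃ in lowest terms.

x₁ = (5 + 14/5)/2 = 39/10.
x₂ = (39/10 + 14/(39/10))/2 = 2921/780.
x₃ = (2921/780 + 14/(2921/780))/2 = 17049841/4556760.

17049841/4556760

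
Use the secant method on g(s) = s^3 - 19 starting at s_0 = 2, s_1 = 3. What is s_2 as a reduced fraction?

49/19

g(2) = -11, g(3) = 8. s_2 = 3 - 8·(3 - 2)/(8 - (-11)) = 49/19.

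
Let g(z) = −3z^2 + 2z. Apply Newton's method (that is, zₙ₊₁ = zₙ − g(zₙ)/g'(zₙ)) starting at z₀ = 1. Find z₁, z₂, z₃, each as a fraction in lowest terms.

z₁ = 3/4, z₂ = 27/40, z₃ = 2187/3280

g'(z) = −6z + 2.
g(1) = −1, g'(1) = −4, so z₁ = 1 − (−1)/(−4) = 3/4.
g(3/4) = −3/16, g'(3/4) = −5/2, so z₂ = (3/4) − (−3/16)/(−5/2) = 27/40.
g(27/40) = −27/1600, g'(27/40) = −41/20, so z₃ = (27/40) − (−27/1600)/(−41/20) = 2187/3280.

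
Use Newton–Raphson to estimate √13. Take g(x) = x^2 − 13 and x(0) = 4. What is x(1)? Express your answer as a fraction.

g'(x) = 2x.
g(4) = 3, g'(4) = 8, so x(1) = 4 − 3/8 = 29/8.

29/8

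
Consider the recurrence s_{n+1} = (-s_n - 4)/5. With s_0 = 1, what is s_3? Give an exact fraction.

-17/25

s_1 = (-1 - 4)/5 = -1.
s_2 = (-(-1) - 4)/5 = -3/5.
s_3 = (-(-3/5) - 4)/5 = -17/25.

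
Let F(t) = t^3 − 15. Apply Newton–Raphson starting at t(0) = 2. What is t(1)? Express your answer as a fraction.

F'(t) = 3t^2.
F(2) = −7, F'(2) = 12, so t(1) = 2 − (−7)/12 = 31/12.

31/12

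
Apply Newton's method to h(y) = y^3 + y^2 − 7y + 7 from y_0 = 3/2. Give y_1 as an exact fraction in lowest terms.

h'(y) = 3y^2 + 2y − 7.
h(3/2) = 17/8, h'(3/2) = 11/4, so y_1 = (3/2) − (17/8)/(11/4) = 8/11.

8/11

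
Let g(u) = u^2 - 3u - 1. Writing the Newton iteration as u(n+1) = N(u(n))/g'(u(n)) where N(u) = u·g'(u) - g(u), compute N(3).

10

g'(u) = 2u - 3.
N(u) = u·g'(u) - g(u) = u·(2u - 3) - (u^2 - 3u - 1) = u^2 + 1.
N(3) = 10.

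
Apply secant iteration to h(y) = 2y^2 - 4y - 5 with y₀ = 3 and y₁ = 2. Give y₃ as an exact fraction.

h(3) = 1, h(2) = -5. y₂ = 2 - (-5)·(2 - 3)/((-5) - 1) = 17/6.
h(2) = -5, h(17/6) = -5/18. y₃ = (17/6) - (-5/18)·((17/6) - 2)/((-5/18) - (-5)) = 49/17.

49/17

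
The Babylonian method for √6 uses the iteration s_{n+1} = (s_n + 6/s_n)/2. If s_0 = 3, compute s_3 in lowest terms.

4801/1960

s_1 = (3 + 6/3)/2 = 5/2.
s_2 = (5/2 + 6/(5/2))/2 = 49/20.
s_3 = (49/20 + 6/(49/20))/2 = 4801/1960.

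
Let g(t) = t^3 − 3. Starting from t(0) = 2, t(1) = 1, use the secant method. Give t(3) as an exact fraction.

g(2) = 5, g(1) = −2. t(2) = 1 − (−2)·(1 − 2)/((−2) − 5) = 9/7.
g(1) = −2, g(9/7) = −300/343. t(3) = (9/7) − (−300/343)·((9/7) − 1)/((−300/343) − (−2)) = 291/193.

291/193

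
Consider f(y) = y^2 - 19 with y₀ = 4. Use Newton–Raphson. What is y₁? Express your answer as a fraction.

f'(y) = 2y.
f(4) = -3, f'(4) = 8, so y₁ = 4 - (-3)/8 = 35/8.

35/8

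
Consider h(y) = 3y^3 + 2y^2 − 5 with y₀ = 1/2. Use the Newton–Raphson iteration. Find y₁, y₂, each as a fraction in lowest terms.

y₁ = 25/17, y₂ = 27913/24905

h'(y) = 9y^2 + 4y.
h(1/2) = −33/8, h'(1/2) = 17/4, so y₁ = (1/2) − (−33/8)/(17/4) = 25/17.
h(25/17) = 43560/4913, h'(25/17) = 7325/289, so y₂ = (25/17) − (43560/4913)/(7325/289) = 27913/24905.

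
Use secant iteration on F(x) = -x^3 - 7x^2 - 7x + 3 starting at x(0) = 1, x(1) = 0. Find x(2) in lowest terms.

F(1) = -12, F(0) = 3. x(2) = 0 - 3·(0 - 1)/(3 - (-12)) = 1/5.

1/5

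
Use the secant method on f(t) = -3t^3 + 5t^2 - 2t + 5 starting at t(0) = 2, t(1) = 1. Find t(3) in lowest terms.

f(2) = -3, f(1) = 5. t(2) = 1 - 5·(1 - 2)/(5 - (-3)) = 13/8.
f(1) = 5, f(13/8) = 1065/512. t(3) = (13/8) - (1065/512)·((13/8) - 1)/((1065/512) - 5) = 619/299.

619/299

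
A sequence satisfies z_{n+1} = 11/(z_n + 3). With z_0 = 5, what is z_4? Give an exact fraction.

z_1 = 11/(5 + 3) = 11/8.
z_2 = 11/(11/8 + 3) = 88/35.
z_3 = 11/(88/35 + 3) = 385/193.
z_4 = 11/(385/193 + 3) = 2123/964.

2123/964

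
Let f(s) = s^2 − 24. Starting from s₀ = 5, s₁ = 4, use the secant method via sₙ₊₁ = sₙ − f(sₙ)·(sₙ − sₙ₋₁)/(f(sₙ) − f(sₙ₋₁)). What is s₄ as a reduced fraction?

4316/881

f(5) = 1, f(4) = −8. s₂ = 4 − (−8)·(4 − 5)/((−8) − 1) = 44/9.
f(4) = −8, f(44/9) = −8/81. s₃ = (44/9) − (−8/81)·((44/9) − 4)/((−8/81) − (−8)) = 49/10.
f(44/9) = −8/81, f(49/10) = 1/100. s₄ = (49/10) − (1/100)·((49/10) − (44/9))/((1/100) − (−8/81)) = 4316/881.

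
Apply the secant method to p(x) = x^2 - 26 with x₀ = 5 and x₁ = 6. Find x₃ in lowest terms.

311/61

p(5) = -1, p(6) = 10. x₂ = 6 - 10·(6 - 5)/(10 - (-1)) = 56/11.
p(6) = 10, p(56/11) = -10/121. x₃ = (56/11) - (-10/121)·((56/11) - 6)/((-10/121) - 10) = 311/61.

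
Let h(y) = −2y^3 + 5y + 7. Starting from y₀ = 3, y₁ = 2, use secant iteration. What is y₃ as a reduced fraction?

43267/21089

h(3) = −32, h(2) = 1. y₂ = 2 − 1·(2 − 3)/(1 − (−32)) = 67/33.
h(2) = 1, h(67/33) = 14848/35937. y₃ = (67/33) − (14848/35937)·((67/33) − 2)/((14848/35937) − 1) = 43267/21089.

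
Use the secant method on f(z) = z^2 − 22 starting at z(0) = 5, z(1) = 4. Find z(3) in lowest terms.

61/13

f(5) = 3, f(4) = −6. z(2) = 4 − (−6)·(4 − 5)/((−6) − 3) = 14/3.
f(4) = −6, f(14/3) = −2/9. z(3) = (14/3) − (−2/9)·((14/3) − 4)/((−2/9) − (−6)) = 61/13.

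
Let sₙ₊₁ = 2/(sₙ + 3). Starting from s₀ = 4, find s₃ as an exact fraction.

46/83

s₁ = 2/(4 + 3) = 2/7.
s₂ = 2/(2/7 + 3) = 14/23.
s₃ = 2/(14/23 + 3) = 46/83.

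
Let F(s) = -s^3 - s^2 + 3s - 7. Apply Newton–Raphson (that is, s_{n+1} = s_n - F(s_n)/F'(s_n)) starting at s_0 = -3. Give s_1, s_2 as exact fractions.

s_1 = -26/9, s_2 = -34171/11853

F'(s) = -3s^2 - 2s + 3.
F(-3) = 2, F'(-3) = -18, so s_1 = (-3) - 2/(-18) = -26/9.
F(-26/9) = 71/729, F'(-26/9) = -439/27, so s_2 = (-26/9) - (71/729)/(-439/27) = -34171/11853.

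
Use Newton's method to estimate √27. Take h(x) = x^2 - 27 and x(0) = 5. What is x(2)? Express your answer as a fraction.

h'(x) = 2x.
h(5) = -2, h'(5) = 10, so x(1) = 5 - (-2)/10 = 26/5.
h(26/5) = 1/25, h'(26/5) = 52/5, so x(2) = (26/5) - (1/25)/(52/5) = 1351/260.

1351/260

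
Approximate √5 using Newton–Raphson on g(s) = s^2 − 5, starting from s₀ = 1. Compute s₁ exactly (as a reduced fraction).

g'(s) = 2s.
g(1) = −4, g'(1) = 2, so s₁ = 1 − (−4)/2 = 3.

3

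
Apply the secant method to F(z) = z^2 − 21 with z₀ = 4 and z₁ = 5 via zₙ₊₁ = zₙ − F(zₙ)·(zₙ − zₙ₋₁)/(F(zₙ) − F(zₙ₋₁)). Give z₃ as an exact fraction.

197/43

F(4) = −5, F(5) = 4. z₂ = 5 − 4·(5 − 4)/(4 − (−5)) = 41/9.
F(5) = 4, F(41/9) = −20/81. z₃ = (41/9) − (−20/81)·((41/9) − 5)/((−20/81) − 4) = 197/43.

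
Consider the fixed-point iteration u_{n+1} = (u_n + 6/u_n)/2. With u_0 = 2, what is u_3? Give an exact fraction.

4801/1960

u_1 = (2 + 6/2)/2 = 5/2.
u_2 = (5/2 + 6/(5/2))/2 = 49/20.
u_3 = (49/20 + 6/(49/20))/2 = 4801/1960.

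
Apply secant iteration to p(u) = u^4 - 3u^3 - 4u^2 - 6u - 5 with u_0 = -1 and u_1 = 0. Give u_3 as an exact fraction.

-1080/1151

p(-1) = 1, p(0) = -5. u_2 = 0 - (-5)·(0 - (-1))/((-5) - 1) = -5/6.
p(0) = -5, p(-5/6) = -725/1296. u_3 = (-5/6) - (-725/1296)·((-5/6) - 0)/((-725/1296) - (-5)) = -1080/1151.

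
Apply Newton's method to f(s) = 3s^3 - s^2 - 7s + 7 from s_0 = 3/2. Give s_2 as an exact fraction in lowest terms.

f'(s) = 9s^2 - 2s - 7.
f(3/2) = 35/8, f'(3/2) = 41/4, so s_1 = (3/2) - (35/8)/(41/4) = 44/41.
f(44/41) = 140875/68921, f'(44/41) = 2049/1681, so s_2 = (44/41) - (140875/68921)/(2049/1681) = -50719/84009.

-50719/84009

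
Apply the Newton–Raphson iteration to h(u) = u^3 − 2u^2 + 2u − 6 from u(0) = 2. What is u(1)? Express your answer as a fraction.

h'(u) = 3u^2 − 4u + 2.
h(2) = −2, h'(2) = 6, so u(1) = 2 − (−2)/6 = 7/3.

7/3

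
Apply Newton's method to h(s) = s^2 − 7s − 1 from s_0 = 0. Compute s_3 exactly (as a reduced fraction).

−129949/927843

h'(s) = 2s − 7.
h(0) = −1, h'(0) = −7, so s_1 = 0 − (−1)/(−7) = −1/7.
h(−1/7) = 1/49, h'(−1/7) = −51/7, so s_2 = (−1/7) − (1/49)/(−51/7) = −50/357.
h(−50/357) = 1/127449, h'(−50/357) = −2599/357, so s_3 = (−50/357) − (1/127449)/(−2599/357) = −129949/927843.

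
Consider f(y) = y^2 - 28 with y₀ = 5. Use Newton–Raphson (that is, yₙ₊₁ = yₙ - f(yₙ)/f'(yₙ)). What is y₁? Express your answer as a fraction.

53/10

f'(y) = 2y.
f(5) = -3, f'(5) = 10, so y₁ = 5 - (-3)/10 = 53/10.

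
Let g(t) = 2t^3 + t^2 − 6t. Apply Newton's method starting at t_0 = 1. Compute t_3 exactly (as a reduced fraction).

6730625/4235606

g'(t) = 6t^2 + 2t − 6.
g(1) = −3, g'(1) = 2, so t_1 = 1 − (−3)/2 = 5/2.
g(5/2) = 45/2, g'(5/2) = 73/2, so t_2 = (5/2) − (45/2)/(73/2) = 275/146.
g(275/146) = 2182950/389017, g'(275/146) = 203077/10658, so t_3 = (275/146) − (2182950/389017)/(203077/10658) = 6730625/4235606.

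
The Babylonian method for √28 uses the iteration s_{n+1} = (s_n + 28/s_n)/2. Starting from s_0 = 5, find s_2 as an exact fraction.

s_1 = (5 + 28/5)/2 = 53/10.
s_2 = (53/10 + 28/(53/10))/2 = 5609/1060.

5609/1060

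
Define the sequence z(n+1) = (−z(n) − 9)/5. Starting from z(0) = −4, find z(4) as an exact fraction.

−188/125

z(1) = (−(−4) − 9)/5 = −1.
z(2) = (−(−1) − 9)/5 = −8/5.
z(3) = (−(−8/5) − 9)/5 = −37/25.
z(4) = (−(−37/25) − 9)/5 = −188/125.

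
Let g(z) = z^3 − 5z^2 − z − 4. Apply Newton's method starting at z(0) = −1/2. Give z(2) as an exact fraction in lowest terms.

−19936/37259

g'(z) = 3z^2 − 10z − 1.
g(−1/2) = −39/8, g'(−1/2) = 19/4, so z(1) = (−1/2) − (−39/8)/(19/4) = 10/19.
g(10/19) = −39546/6859, g'(10/19) = −1961/361, so z(2) = (10/19) − (−39546/6859)/(−1961/361) = −19936/37259.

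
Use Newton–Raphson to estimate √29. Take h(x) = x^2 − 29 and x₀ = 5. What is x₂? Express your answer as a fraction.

727/135

h'(x) = 2x.
h(5) = −4, h'(5) = 10, so x₁ = 5 − (−4)/10 = 27/5.
h(27/5) = 4/25, h'(27/5) = 54/5, so x₂ = (27/5) − (4/25)/(54/5) = 727/135.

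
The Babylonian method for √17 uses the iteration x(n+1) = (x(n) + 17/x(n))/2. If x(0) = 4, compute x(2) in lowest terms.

x(1) = (4 + 17/4)/2 = 33/8.
x(2) = (33/8 + 17/(33/8))/2 = 2177/528.

2177/528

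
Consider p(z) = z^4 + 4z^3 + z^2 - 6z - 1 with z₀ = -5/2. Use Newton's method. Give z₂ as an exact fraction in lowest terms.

-3187/21600

p'(z) = 4z^3 + 12z^2 + 2z - 6.
p(-5/2) = -51/16, p'(-5/2) = 3/2, so z₁ = (-5/2) - (-51/16)/(3/2) = -3/8.
p(-3/8) = 4913/4096, p'(-3/8) = -675/128, so z₂ = (-3/8) - (4913/4096)/(-675/128) = -3187/21600.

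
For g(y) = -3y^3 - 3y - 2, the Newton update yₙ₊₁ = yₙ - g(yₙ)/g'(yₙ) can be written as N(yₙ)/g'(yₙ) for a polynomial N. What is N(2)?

-46

g'(y) = -9y^2 - 3.
N(y) = y·g'(y) - g(y) = y·(-9y^2 - 3) - (-3y^3 - 3y - 2) = -6y^3 + 2.
N(2) = -46.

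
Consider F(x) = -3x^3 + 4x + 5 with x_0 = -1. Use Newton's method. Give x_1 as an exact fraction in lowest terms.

F'(x) = -9x^2 + 4.
F(-1) = 4, F'(-1) = -5, so x_1 = (-1) - 4/(-5) = -1/5.

-1/5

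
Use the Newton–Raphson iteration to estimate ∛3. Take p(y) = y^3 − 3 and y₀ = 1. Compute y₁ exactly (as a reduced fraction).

p'(y) = 3y^2.
p(1) = −2, p'(1) = 3, so y₁ = 1 − (−2)/3 = 5/3.

5/3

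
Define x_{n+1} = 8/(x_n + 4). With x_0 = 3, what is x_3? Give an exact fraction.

36/25

x_1 = 8/(3 + 4) = 8/7.
x_2 = 8/(8/7 + 4) = 14/9.
x_3 = 8/(14/9 + 4) = 36/25.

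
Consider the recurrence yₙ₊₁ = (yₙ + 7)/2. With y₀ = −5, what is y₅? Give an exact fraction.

53/8

y₁ = ((−5) + 7)/2 = 1.
y₂ = (1 + 7)/2 = 4.
y₃ = (4 + 7)/2 = 11/2.
y₄ = ((11/2) + 7)/2 = 25/4.
y₅ = ((25/4) + 7)/2 = 53/8.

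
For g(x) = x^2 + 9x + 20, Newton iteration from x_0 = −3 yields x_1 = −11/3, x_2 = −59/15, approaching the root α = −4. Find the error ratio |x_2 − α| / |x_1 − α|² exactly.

x_1 − α = −11/3 − (−4) = −11/3 + 4 = 1/3, so |x_1 − α| = 1/3.
x_2 − α = −59/15 − (−4) = −59/15 + 4 = 1/15, so |x_2 − α| = 1/15.
|x_1 − α|² = 1/9.
Ratio = (1/15) / (1/9) = 3/5.

3/5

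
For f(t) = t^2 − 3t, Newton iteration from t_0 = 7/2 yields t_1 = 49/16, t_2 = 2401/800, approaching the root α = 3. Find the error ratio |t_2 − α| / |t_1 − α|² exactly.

8/25

t_1 − α = 49/16 − 3 = 1/16, so |t_1 − α| = 1/16.
t_2 − α = 2401/800 − 3 = 1/800, so |t_2 − α| = 1/800.
|t_1 − α|² = 1/256.
Ratio = (1/800) / (1/256) = 8/25.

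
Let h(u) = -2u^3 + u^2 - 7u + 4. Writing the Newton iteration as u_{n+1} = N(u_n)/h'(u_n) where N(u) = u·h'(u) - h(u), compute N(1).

-7

h'(u) = -6u^2 + 2u - 7.
N(u) = u·h'(u) - h(u) = u·(-6u^2 + 2u - 7) - (-2u^3 + u^2 - 7u + 4) = -4u^3 + u^2 - 4.
N(1) = -7.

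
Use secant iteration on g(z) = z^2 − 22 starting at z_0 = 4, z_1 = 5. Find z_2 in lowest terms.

14/3

g(4) = −6, g(5) = 3. z_2 = 5 − 3·(5 − 4)/(3 − (−6)) = 14/3.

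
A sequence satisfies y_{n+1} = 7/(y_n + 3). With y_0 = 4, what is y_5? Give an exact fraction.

y_1 = 7/(4 + 3) = 1.
y_2 = 7/(1 + 3) = 7/4.
y_3 = 7/(7/4 + 3) = 28/19.
y_4 = 7/(28/19 + 3) = 133/85.
y_5 = 7/(133/85 + 3) = 595/388.

595/388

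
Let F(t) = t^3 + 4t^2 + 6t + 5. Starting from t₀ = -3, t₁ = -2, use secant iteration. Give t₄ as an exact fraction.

-765887/326481

F(-3) = -4, F(-2) = 1. t₂ = (-2) - 1·((-2) - (-3))/(1 - (-4)) = -11/5.
F(-2) = 1, F(-11/5) = 64/125. t₃ = (-11/5) - (64/125)·((-11/5) - (-2))/((64/125) - 1) = -147/61.
F(-11/5) = 64/125, F(-147/61) = -50944/226981. t₄ = (-147/61) - (-50944/226981)·((-147/61) - (-11/5))/((-50944/226981) - (64/125)) = -765887/326481.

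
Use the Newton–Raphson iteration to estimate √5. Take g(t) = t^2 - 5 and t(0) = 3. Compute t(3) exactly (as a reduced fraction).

g'(t) = 2t.
g(3) = 4, g'(3) = 6, so t(1) = 3 - 4/6 = 7/3.
g(7/3) = 4/9, g'(7/3) = 14/3, so t(2) = (7/3) - (4/9)/(14/3) = 47/21.
g(47/21) = 4/441, g'(47/21) = 94/21, so t(3) = (47/21) - (4/441)/(94/21) = 2207/987.

2207/987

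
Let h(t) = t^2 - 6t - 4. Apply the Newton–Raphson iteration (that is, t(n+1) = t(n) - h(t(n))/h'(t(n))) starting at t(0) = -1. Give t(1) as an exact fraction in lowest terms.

-5/8

h'(t) = 2t - 6.
h(-1) = 3, h'(-1) = -8, so t(1) = (-1) - 3/(-8) = -5/8.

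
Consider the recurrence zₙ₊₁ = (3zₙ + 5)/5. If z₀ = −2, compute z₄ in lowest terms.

1198/625

z₁ = (3·(−2) + 5)/5 = −1/5.
z₂ = (3·(−1/5) + 5)/5 = 22/25.
z₃ = (3·(22/25) + 5)/5 = 191/125.
z₄ = (3·(191/125) + 5)/5 = 1198/625.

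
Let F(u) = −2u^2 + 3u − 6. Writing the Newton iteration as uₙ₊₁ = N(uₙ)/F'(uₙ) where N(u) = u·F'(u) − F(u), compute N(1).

F'(u) = −4u + 3.
N(u) = u·F'(u) − F(u) = u·(−4u + 3) − (−2u^2 + 3u − 6) = −2u^2 + 6.
N(1) = 4.

4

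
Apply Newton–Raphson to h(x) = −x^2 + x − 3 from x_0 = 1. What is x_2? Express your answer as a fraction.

−1/5

h'(x) = −2x + 1.
h(1) = −3, h'(1) = −1, so x_1 = 1 − (−3)/(−1) = −2.
h(−2) = −9, h'(−2) = 5, so x_2 = (−2) − (−9)/5 = −1/5.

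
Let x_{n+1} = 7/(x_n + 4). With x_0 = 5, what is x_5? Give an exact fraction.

x_1 = 7/(5 + 4) = 7/9.
x_2 = 7/(7/9 + 4) = 63/43.
x_3 = 7/(63/43 + 4) = 301/235.
x_4 = 7/(301/235 + 4) = 1645/1241.
x_5 = 7/(1645/1241 + 4) = 8687/6609.

8687/6609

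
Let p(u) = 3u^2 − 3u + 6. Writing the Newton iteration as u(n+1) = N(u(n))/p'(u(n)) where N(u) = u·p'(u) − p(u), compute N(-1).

−3

p'(u) = 6u − 3.
N(u) = u·p'(u) − p(u) = u·(6u − 3) − (3u^2 − 3u + 6) = 3u^2 − 6.
N(-1) = −3.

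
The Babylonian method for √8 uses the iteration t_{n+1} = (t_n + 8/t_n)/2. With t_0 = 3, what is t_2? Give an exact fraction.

577/204

t_1 = (3 + 8/3)/2 = 17/6.
t_2 = (17/6 + 8/(17/6))/2 = 577/204.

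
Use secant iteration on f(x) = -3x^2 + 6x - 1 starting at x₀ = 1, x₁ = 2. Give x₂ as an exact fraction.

f(1) = 2, f(2) = -1. x₂ = 2 - (-1)·(2 - 1)/((-1) - 2) = 5/3.

5/3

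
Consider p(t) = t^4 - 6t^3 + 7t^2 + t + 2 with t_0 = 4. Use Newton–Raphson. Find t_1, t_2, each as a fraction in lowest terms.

t_1 = 22/5, t_2 = 147338/34285

p'(t) = 4t^3 - 18t^2 + 14t + 1.
p(4) = -10, p'(4) = 25, so t_1 = 4 - (-10)/25 = 22/5.
p(22/5) = 3516/625, p'(22/5) = 6857/125, so t_2 = (22/5) - (3516/625)/(6857/125) = 147338/34285.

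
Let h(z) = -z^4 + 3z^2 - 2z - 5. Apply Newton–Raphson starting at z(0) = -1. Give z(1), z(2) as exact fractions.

z(1) = -5/4, z(2) = -605/432

h'(z) = -4z^3 + 6z - 2.
h(-1) = -1, h'(-1) = -4, so z(1) = (-1) - (-1)/(-4) = -5/4.
h(-5/4) = -65/256, h'(-5/4) = -27/16, so z(2) = (-5/4) - (-65/256)/(-27/16) = -605/432.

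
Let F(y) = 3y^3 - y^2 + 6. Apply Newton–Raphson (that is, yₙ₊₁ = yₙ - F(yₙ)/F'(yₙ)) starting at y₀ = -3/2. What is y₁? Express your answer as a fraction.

F'(y) = 9y^2 - 2y.
F(-3/2) = -51/8, F'(-3/2) = 93/4, so y₁ = (-3/2) - (-51/8)/(93/4) = -38/31.

-38/31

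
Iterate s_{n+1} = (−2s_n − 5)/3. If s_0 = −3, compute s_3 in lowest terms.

−11/27

s_1 = (−2·(−3) − 5)/3 = 1/3.
s_2 = (−2·(1/3) − 5)/3 = −17/9.
s_3 = (−2·(−17/9) − 5)/3 = −11/27.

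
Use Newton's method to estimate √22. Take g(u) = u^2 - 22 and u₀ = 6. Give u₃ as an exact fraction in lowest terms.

5330977/1136568

g'(u) = 2u.
g(6) = 14, g'(6) = 12, so u₁ = 6 - 14/12 = 29/6.
g(29/6) = 49/36, g'(29/6) = 29/3, so u₂ = (29/6) - (49/36)/(29/3) = 1633/348.
g(1633/348) = 2401/121104, g'(1633/348) = 1633/174, so u₃ = (1633/348) - (2401/121104)/(1633/174) = 5330977/1136568.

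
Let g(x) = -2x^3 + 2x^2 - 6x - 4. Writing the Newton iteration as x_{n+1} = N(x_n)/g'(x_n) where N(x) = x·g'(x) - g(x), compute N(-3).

g'(x) = -6x^2 + 4x - 6.
N(x) = x·g'(x) - g(x) = x·(-6x^2 + 4x - 6) - (-2x^3 + 2x^2 - 6x - 4) = -4x^3 + 2x^2 + 4.
N(-3) = 130.

130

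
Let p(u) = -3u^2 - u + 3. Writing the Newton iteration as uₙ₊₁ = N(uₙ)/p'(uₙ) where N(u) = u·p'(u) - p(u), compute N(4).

p'(u) = -6u - 1.
N(u) = u·p'(u) - p(u) = u·(-6u - 1) - (-3u^2 - u + 3) = -3u^2 - 3.
N(4) = -51.

-51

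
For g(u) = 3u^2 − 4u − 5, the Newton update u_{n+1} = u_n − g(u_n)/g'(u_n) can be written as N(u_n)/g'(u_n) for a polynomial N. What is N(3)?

32

g'(u) = 6u − 4.
N(u) = u·g'(u) − g(u) = u·(6u − 4) − (3u^2 − 4u − 5) = 3u^2 + 5.
N(3) = 32.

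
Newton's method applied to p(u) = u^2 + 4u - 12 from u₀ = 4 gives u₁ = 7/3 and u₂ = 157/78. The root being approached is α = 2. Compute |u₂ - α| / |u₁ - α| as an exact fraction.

1/26

u₁ - α = 7/3 - 2 = 1/3, so |u₁ - α| = 1/3.
u₂ - α = 157/78 - 2 = 1/78, so |u₂ - α| = 1/78.
Ratio = (1/78) / (1/3) = 1/26.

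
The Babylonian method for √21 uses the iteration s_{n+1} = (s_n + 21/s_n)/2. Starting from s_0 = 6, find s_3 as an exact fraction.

970993/211888

s_1 = (6 + 21/6)/2 = 19/4.
s_2 = (19/4 + 21/(19/4))/2 = 697/152.
s_3 = (697/152 + 21/(697/152))/2 = 970993/211888.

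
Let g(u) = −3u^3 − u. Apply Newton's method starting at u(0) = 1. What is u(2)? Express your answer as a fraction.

81/265

g'(u) = −9u^2 − 1.
g(1) = −4, g'(1) = −10, so u(1) = 1 − (−4)/(−10) = 3/5.
g(3/5) = −156/125, g'(3/5) = −106/25, so u(2) = (3/5) − (−156/125)/(−106/25) = 81/265.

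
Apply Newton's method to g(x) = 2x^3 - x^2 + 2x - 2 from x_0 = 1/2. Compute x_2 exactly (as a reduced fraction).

2053/2530

g'(x) = 6x^2 - 2x + 2.
g(1/2) = -1, g'(1/2) = 5/2, so x_1 = (1/2) - (-1)/(5/2) = 9/10.
g(9/10) = 56/125, g'(9/10) = 253/50, so x_2 = (9/10) - (56/125)/(253/50) = 2053/2530.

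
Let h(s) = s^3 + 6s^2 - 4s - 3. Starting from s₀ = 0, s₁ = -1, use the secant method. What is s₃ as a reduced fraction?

-41/95

h(0) = -3, h(-1) = 6. s₂ = (-1) - 6·((-1) - 0)/(6 - (-3)) = -1/3.
h(-1) = 6, h(-1/3) = -28/27. s₃ = (-1/3) - (-28/27)·((-1/3) - (-1))/((-28/27) - 6) = -41/95.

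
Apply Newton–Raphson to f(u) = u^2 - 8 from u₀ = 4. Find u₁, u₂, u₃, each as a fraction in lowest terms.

u₁ = 3, u₂ = 17/6, u₃ = 577/204

f'(u) = 2u.
f(4) = 8, f'(4) = 8, so u₁ = 4 - 8/8 = 3.
f(3) = 1, f'(3) = 6, so u₂ = 3 - 1/6 = 17/6.
f(17/6) = 1/36, f'(17/6) = 17/3, so u₃ = (17/6) - (1/36)/(17/3) = 577/204.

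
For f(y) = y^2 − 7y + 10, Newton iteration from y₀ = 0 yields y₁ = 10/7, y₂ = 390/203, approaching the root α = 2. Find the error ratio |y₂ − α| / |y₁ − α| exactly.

4/29

y₁ − α = 10/7 − 2 = −4/7, so |y₁ − α| = 4/7.
y₂ − α = 390/203 − 2 = −16/203, so |y₂ − α| = 16/203.
Ratio = (16/203) / (4/7) = 4/29.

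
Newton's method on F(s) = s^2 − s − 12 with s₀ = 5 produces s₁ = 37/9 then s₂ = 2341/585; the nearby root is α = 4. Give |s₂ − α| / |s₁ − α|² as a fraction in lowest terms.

s₁ − α = 37/9 − 4 = 1/9, so |s₁ − α| = 1/9.
s₂ − α = 2341/585 − 4 = 1/585, so |s₂ − α| = 1/585.
|s₁ − α|² = 1/81.
Ratio = (1/585) / (1/81) = 9/65.

9/65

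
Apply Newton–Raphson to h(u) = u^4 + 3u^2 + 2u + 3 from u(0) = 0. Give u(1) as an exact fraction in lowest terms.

h'(u) = 4u^3 + 6u + 2.
h(0) = 3, h'(0) = 2, so u(1) = 0 - 3/2 = -3/2.

-3/2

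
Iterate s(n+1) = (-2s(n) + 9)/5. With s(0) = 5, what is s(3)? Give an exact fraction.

s(1) = (-2·5 + 9)/5 = -1/5.
s(2) = (-2·(-1/5) + 9)/5 = 47/25.
s(3) = (-2·(47/25) + 9)/5 = 131/125.

131/125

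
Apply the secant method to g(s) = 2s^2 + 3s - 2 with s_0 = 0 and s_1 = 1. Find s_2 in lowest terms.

2/5

g(0) = -2, g(1) = 3. s_2 = 1 - 3·(1 - 0)/(3 - (-2)) = 2/5.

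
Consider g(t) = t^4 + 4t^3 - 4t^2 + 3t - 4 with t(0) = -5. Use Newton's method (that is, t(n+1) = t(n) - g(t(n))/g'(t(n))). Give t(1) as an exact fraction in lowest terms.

-779/157

g'(t) = 4t^3 + 12t^2 - 8t + 3.
g(-5) = 6, g'(-5) = -157, so t(1) = (-5) - 6/(-157) = -779/157.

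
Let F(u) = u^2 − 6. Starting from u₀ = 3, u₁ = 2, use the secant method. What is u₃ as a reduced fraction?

27/11

F(3) = 3, F(2) = −2. u₂ = 2 − (−2)·(2 − 3)/((−2) − 3) = 12/5.
F(2) = −2, F(12/5) = −6/25. u₃ = (12/5) − (−6/25)·((12/5) − 2)/((−6/25) − (−2)) = 27/11.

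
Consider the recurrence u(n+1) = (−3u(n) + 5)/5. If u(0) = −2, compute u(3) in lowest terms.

149/125

u(1) = (−3·(−2) + 5)/5 = 11/5.
u(2) = (−3·(11/5) + 5)/5 = −8/25.
u(3) = (−3·(−8/25) + 5)/5 = 149/125.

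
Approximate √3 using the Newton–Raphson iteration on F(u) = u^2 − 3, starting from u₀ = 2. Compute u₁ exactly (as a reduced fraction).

7/4

F'(u) = 2u.
F(2) = 1, F'(2) = 4, so u₁ = 2 − 1/4 = 7/4.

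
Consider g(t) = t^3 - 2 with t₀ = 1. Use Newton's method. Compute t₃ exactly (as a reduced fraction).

g'(t) = 3t^2.
g(1) = -1, g'(1) = 3, so t₁ = 1 - (-1)/3 = 4/3.
g(4/3) = 10/27, g'(4/3) = 16/3, so t₂ = (4/3) - (10/27)/(16/3) = 91/72.
g(91/72) = 7075/373248, g'(91/72) = 8281/1728, so t₃ = (91/72) - (7075/373248)/(8281/1728) = 1126819/894348.

1126819/894348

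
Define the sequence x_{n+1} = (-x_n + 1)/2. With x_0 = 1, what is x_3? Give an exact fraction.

x_1 = (-1 + 1)/2 = 0.
x_2 = (-0 + 1)/2 = 1/2.
x_3 = (-(1/2) + 1)/2 = 1/4.

1/4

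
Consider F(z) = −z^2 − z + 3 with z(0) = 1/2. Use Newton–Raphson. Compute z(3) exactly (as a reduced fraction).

F'(z) = −2z − 1.
F(1/2) = 9/4, F'(1/2) = −2, so z(1) = (1/2) − (9/4)/(−2) = 13/8.
F(13/8) = −81/64, F'(13/8) = −17/4, so z(2) = (13/8) − (−81/64)/(−17/4) = 361/272.
F(361/272) = −6561/73984, F'(361/272) = −497/136, so z(3) = (361/272) − (−6561/73984)/(−497/136) = 352273/270368.

352273/270368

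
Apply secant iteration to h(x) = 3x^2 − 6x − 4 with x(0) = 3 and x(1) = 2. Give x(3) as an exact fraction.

28/11

h(3) = 5, h(2) = −4. x(2) = 2 − (−4)·(2 − 3)/((−4) − 5) = 22/9.
h(2) = −4, h(22/9) = −20/27. x(3) = (22/9) − (−20/27)·((22/9) − 2)/((−20/27) − (−4)) = 28/11.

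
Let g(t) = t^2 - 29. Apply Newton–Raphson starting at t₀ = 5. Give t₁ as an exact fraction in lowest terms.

27/5

g'(t) = 2t.
g(5) = -4, g'(5) = 10, so t₁ = 5 - (-4)/10 = 27/5.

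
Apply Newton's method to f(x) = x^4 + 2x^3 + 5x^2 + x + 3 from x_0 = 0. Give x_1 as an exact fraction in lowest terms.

f'(x) = 4x^3 + 6x^2 + 10x + 1.
f(0) = 3, f'(0) = 1, so x_1 = 0 − 3/1 = −3.

−3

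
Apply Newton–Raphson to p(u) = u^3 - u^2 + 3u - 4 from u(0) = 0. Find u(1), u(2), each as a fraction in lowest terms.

u(1) = 4/3, u(2) = 188/153

p'(u) = 3u^2 - 2u + 3.
p(0) = -4, p'(0) = 3, so u(1) = 0 - (-4)/3 = 4/3.
p(4/3) = 16/27, p'(4/3) = 17/3, so u(2) = (4/3) - (16/27)/(17/3) = 188/153.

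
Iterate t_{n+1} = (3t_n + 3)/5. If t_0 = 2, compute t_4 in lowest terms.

t_1 = (3·2 + 3)/5 = 9/5.
t_2 = (3·(9/5) + 3)/5 = 42/25.
t_3 = (3·(42/25) + 3)/5 = 201/125.
t_4 = (3·(201/125) + 3)/5 = 978/625.

978/625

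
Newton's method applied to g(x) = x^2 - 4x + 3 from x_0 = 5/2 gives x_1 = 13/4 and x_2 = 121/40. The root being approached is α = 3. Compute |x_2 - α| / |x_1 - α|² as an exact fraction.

2/5

x_1 - α = 13/4 - 3 = 1/4, so |x_1 - α| = 1/4.
x_2 - α = 121/40 - 3 = 1/40, so |x_2 - α| = 1/40.
|x_1 - α|² = 1/16.
Ratio = (1/40) / (1/16) = 2/5.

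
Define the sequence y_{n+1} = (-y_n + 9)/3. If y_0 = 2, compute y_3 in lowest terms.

61/27

y_1 = (-2 + 9)/3 = 7/3.
y_2 = (-(7/3) + 9)/3 = 20/9.
y_3 = (-(20/9) + 9)/3 = 61/27.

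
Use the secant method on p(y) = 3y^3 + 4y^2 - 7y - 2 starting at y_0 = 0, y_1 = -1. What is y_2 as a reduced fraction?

p(0) = -2, p(-1) = 6. y_2 = (-1) - 6·((-1) - 0)/(6 - (-2)) = -1/4.

-1/4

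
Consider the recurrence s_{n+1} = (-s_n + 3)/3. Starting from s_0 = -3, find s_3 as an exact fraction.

s_1 = (-(-3) + 3)/3 = 2.
s_2 = (-2 + 3)/3 = 1/3.
s_3 = (-(1/3) + 3)/3 = 8/9.

8/9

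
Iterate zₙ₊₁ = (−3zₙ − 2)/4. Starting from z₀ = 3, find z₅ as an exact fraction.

−1091/1024

z₁ = (−3·3 − 2)/4 = −11/4.
z₂ = (−3·(−11/4) − 2)/4 = 25/16.
z₃ = (−3·(25/16) − 2)/4 = −107/64.
z₄ = (−3·(−107/64) − 2)/4 = 193/256.
z₅ = (−3·(193/256) − 2)/4 = −1091/1024.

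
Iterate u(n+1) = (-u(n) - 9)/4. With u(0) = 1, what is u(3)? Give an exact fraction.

-59/32

u(1) = (-1 - 9)/4 = -5/2.
u(2) = (-(-5/2) - 9)/4 = -13/8.
u(3) = (-(-13/8) - 9)/4 = -59/32.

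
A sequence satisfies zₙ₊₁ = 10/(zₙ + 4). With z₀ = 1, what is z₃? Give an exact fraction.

30/17

z₁ = 10/(1 + 4) = 2.
z₂ = 10/(2 + 4) = 5/3.
z₃ = 10/(5/3 + 4) = 30/17.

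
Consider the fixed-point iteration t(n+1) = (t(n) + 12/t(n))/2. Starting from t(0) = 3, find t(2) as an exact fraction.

t(1) = (3 + 12/3)/2 = 7/2.
t(2) = (7/2 + 12/(7/2))/2 = 97/28.

97/28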